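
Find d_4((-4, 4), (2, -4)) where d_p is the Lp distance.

(Σ|x_i - y_i|^4)^(1/4) = (|-4 - 2|^4 + |4 - (-4)|^4)^(1/4)
= (6^4 + 8^4)^(1/4) = (1296 + 4096)^(1/4) = (5392)^(1/4) ≈ 8.5691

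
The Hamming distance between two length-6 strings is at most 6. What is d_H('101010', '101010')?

Differing positions: none. Hamming distance = 0. The maximum possible Hamming distance for length-6 strings is 6, so d_H/6 = 0/6 = 0.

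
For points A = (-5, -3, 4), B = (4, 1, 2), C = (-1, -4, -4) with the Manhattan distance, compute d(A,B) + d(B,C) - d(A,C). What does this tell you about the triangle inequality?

d(A,B) = 9 + 4 + 2 = 15, d(B,C) = 5 + 5 + 6 = 16, d(A,C) = 4 + 1 + 8 = 13.
d(A,B) + d(B,C) - d(A,C) = 15 + 16 - 13 = 31 - 13 = 18. This is ≥ 0, so the triangle inequality holds for these points.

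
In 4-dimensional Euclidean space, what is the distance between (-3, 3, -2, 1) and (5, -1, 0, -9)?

√(Σ(x_i - y_i)²) = √((-3 - 5)² + (3 - (-1))² + (-2 - 0)² + (1 - (-9))²)
= √((-8)² + 4² + (-2)² + 10²) = √(64 + 16 + 4 + 100) = √184 ≈ 13.5647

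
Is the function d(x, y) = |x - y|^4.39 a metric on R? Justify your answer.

No. d(x,y) = |x-y|^4.39 fails the triangle inequality since p = 4.39 > 1. Counterexample: x = -4, y = 1, z = 13. d(x,z) = |-4 - 13|^4.39 = 17^4.39 ≈ 252156.8467, but d(x,y) + d(y,z) = 5^4.39 + 12^4.39 ≈ 1170.7882 + 54651.951 = 55822.7392. Since 252156.8467 > 55822.7392, the triangle inequality is violated.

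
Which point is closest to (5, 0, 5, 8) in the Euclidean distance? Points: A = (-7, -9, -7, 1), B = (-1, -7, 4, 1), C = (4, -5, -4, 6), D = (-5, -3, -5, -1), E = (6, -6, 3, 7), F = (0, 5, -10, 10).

Distances: d(A) ≈ 20.445, d(B) ≈ 11.619, d(C) ≈ 10.5357, d(D) ≈ 17.0294, d(E) ≈ 6.4807, d(F) ≈ 16.7033. Nearest: E = (6, -6, 3, 7) with distance 6.4807.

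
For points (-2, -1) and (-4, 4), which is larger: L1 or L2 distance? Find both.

L1 = |-2 - (-4)| + |-1 - 4| = 2 + 5 = 7
L2 = √(2² + 5²) = √29 ≈ 5.3852
L1 ≥ L2 always (equality iff movement is along one axis); L1 > L2 here.
Ratio L1/L2 = 7/√29 ≈ 1.2999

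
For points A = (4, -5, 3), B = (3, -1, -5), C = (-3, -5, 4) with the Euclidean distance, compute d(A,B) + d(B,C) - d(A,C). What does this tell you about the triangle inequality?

d(A,B) = √(1² + 4² + 8²) = √81 = 9, d(B,C) = √(6² + 4² + 9²) = √133 ≈ 11.5326, d(A,C) = √(7² + 0² + 1²) = √50 ≈ 7.0711.
d(A,B) + d(B,C) - d(A,C) = 9 + 11.5326 - 7.0711 = 20.5326 - 7.0711 = 13.4615 (to 4 decimal places). This is ≥ 0, so the triangle inequality holds for these points.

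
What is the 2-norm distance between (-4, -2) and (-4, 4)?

(Σ|x_i - y_i|^2)^(1/2) = (|-4 - (-4)|^2 + |-2 - 4|^2)^(1/2)
= (0^2 + 6^2)^(1/2) = (0 + 36)^(1/2) = (36)^(1/2) = 6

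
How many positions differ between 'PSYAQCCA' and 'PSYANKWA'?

Differing positions: 5, 6, 7. Hamming distance = 3.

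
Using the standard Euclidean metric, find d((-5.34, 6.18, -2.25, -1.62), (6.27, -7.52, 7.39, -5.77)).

√(Σ(x_i - y_i)²) = √((-5.34 - 6.27)² + (6.18 - (-7.52))² + (-2.25 - 7.39)² + (-1.62 - (-5.77))²)
= √((-11.61)² + 13.7² + (-9.64)² + 4.15²) = √(134.7921 + 187.69 + 92.9296 + 17.2225) = √432.6342 ≈ 20.7999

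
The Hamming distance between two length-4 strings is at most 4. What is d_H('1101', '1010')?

Differing positions: 2, 3, 4. Hamming distance = 3. The maximum possible Hamming distance for length-4 strings is 4, so d_H/4 = 3/4 = 0.75.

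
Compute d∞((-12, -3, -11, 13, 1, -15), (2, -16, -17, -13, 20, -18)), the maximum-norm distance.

max(|x_i - y_i|) = max(|-12 - 2|, |-3 - (-16)|, |-11 - (-17)|, |13 - (-13)|, |1 - 20|, |-15 - (-18)|) = max(14, 13, 6, 26, 19, 3) = 26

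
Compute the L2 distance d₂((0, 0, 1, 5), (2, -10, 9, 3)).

√(Σ(x_i - y_i)²) = √((0 - 2)² + (0 - (-10))² + (1 - 9)² + (5 - 3)²)
= √((-2)² + 10² + (-8)² + 2²) = √(4 + 100 + 64 + 4) = √172 ≈ 13.1149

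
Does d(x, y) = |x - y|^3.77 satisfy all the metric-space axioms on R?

No. d(x,y) = |x-y|^3.77 fails the triangle inequality since p = 3.77 > 1. Counterexample: x = -2, y = 0, z = 12. d(x,z) = |-2 - 12|^3.77 = 14^3.77 ≈ 20936.4331, but d(x,y) + d(y,z) = 2^3.77 + 12^3.77 ≈ 13.6422 + 11708.8245 = 11722.4667. Since 20936.4331 > 11722.4667, the triangle inequality is violated.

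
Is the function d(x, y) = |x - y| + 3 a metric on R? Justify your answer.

No. d fails identity of indiscernibles (specifically d(x,x) = 0): d(5, 5) = |5 - 5| + 3 = 0 + 3 = 3 ≠ 0.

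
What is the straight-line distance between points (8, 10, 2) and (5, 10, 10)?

√(Σ(x_i - y_i)²) = √((8 - 5)² + (10 - 10)² + (2 - 10)²)
= √(3² + 0² + (-8)²) = √(9 + 0 + 64) = √73 ≈ 8.544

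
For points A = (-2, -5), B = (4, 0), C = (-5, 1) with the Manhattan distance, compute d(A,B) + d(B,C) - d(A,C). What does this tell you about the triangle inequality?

d(A,B) = 6 + 5 = 11, d(B,C) = 9 + 1 = 10, d(A,C) = 3 + 6 = 9.
d(A,B) + d(B,C) - d(A,C) = 11 + 10 - 9 = 21 - 9 = 12. This is ≥ 0, so the triangle inequality holds for these points.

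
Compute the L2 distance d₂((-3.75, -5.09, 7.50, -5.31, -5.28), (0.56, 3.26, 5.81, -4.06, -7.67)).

√(Σ(x_i - y_i)²) = √((-3.75 - 0.56)² + (-5.09 - 3.26)² + (7.5 - 5.81)² + (-5.31 - (-4.06))² + (-5.28 - (-7.67))²)
= √((-4.31)² + (-8.35)² + 1.69² + (-1.25)² + 2.39²) = √(18.5761 + 69.7225 + 2.8561 + 1.5625 + 5.7121) = √98.4293 ≈ 9.9212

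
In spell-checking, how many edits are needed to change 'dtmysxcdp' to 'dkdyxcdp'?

Let D[i][j] be the edit distance between the first i characters of 'dtmysxcdp' and the first j characters of 'dkdyxcdp', with D[i][0] = i, D[0][j] = j, and D[i][j] = D[i-1][j-1] if the characters match, else 1 + min(D[i-1][j], D[i][j-1], D[i-1][j-1]). Filling the table (rows: prefixes of 'dtmysxcdp', columns: prefixes of 'dkdyxcdp'):
     ε  d  k  d  y  x  c  d  p
  ε  0  1  2  3  4  5  6  7  8
  d  1  0  1  2  3  4  5  6  7
  t  2  1  1  2  3  4  5  6  7
  m  3  2  2  2  3  4  5  6  7
  y  4  3  3  3  2  3  4  5  6
  s  5  4  4  4  3  3  4  5  6
  x  6  5  5  5  4  3  4  5  6
  c  7  6  6  6  5  4  3  4  5
  d  8  7  7  6  6  5  4  3  4
  p  9  8  8  7  7  6  5  4  3
The bottom-right entry gives D[9][8] = 3, so no sequence of fewer than 3 edits works. Backtracking through the table gives one optimal edit sequence (3 edits):
  dtmysxcdp → dkmysxcdp (sub t→k @2)
  dkmysxcdp → dkdysxcdp (sub m→d @3)
  dkdysxcdp → dkdyxcdp (del s @5)
Edit distance = 3.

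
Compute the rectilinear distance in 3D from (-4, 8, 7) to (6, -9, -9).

Σ|x_i - y_i| = |-4 - 6| + |8 - (-9)| + |7 - (-9)| = 10 + 17 + 16 = 43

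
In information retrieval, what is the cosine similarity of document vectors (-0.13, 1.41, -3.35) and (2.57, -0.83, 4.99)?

With u = (-0.13, 1.41, -3.35), v = (2.57, -0.83, 4.99):
u·v = (-0.13)·2.57 + 1.41·(-0.83) + (-3.35)·4.99 = (-0.3341) + (-1.1703) + (-16.7165) = -18.2209.
|u| = √((-0.13)² + 1.41² + (-3.35)²) = √(0.0169 + 1.9881 + 11.2225) = √13.2275, |v| = √(2.57² + (-0.83)² + 4.99²) = √(6.6049 + 0.6889 + 24.9001) = √32.1939.
cos θ = (u·v)/(|u||v|) = -18.2209/(√13.2275·√32.1939) ≈ -0.883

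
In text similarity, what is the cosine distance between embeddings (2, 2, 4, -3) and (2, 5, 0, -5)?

With u = (2, 2, 4, -3), v = (2, 5, 0, -5):
u·v = 2·2 + 2·5 + 4·0 + (-3)·(-5) = 4 + 10 + 0 + 15 = 29.
|u| = √(2² + 2² + 4² + (-3)²) = √33, |v| = √(2² + 5² + 0² + (-5)²) = √54, so |u||v| = √(33·54) = √1782.
cos θ = (u·v)/(|u||v|) = 29/√1782 ≈ 0.687
Cosine distance = 1 - cos θ ≈ 1 - 0.687 = 0.313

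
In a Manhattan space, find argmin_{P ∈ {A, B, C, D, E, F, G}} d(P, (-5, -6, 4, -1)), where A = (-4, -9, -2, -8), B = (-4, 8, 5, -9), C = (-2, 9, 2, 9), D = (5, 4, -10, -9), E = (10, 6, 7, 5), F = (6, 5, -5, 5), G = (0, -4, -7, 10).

Distances: d(A) = 17, d(B) = 24, d(C) = 30, d(D) = 42, d(E) = 36, d(F) = 37, d(G) = 29. Nearest: A = (-4, -9, -2, -8) with distance 17.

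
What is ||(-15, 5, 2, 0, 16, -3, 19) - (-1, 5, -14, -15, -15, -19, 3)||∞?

max(|x_i - y_i|) = max(|-15 - (-1)|, |5 - 5|, |2 - (-14)|, |0 - (-15)|, |16 - (-15)|, |-3 - (-19)|, |19 - 3|) = max(14, 0, 16, 15, 31, 16, 16) = 31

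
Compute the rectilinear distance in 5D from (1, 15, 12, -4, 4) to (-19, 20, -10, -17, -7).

Σ|x_i - y_i| = |1 - (-19)| + |15 - 20| + |12 - (-10)| + |-4 - (-17)| + |4 - (-7)| = 20 + 5 + 22 + 13 + 11 = 71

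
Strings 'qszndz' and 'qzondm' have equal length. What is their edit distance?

Let D[i][j] be the edit distance between the first i characters of 'qszndz' and the first j characters of 'qzondm', with D[i][0] = i, D[0][j] = j, and D[i][j] = D[i-1][j-1] if the characters match, else 1 + min(D[i-1][j], D[i][j-1], D[i-1][j-1]). Filling the table (rows: prefixes of 'qszndz', columns: prefixes of 'qzondm'):
     ε  q  z  o  n  d  m
  ε  0  1  2  3  4  5  6
  q  1  0  1  2  3  4  5
  s  2  1  1  2  3  4  5
  z  3  2  1  2  3  4  5
  n  4  3  2  2  2  3  4
  d  5  4  3  3  3  2  3
  z  6  5  4  4  4  3  3
The bottom-right entry gives D[6][6] = 3, so no sequence of fewer than 3 edits works. Backtracking through the table gives one optimal edit sequence (3 edits):
  qszndz → qzzndz (sub s→z @2)
  qzzndz → qzondz (sub z→o @3)
  qzondz → qzondm (sub z→m @6)
Edit distance = 3.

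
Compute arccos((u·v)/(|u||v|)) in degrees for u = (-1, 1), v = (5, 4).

With u = (-1, 1), v = (5, 4):
u·v = (-1)·5 + 1·4 = (-5) + 4 = -1.
|u| = √((-1)² + 1²) = √2, |v| = √(5² + 4²) = √41, so |u||v| = √(2·41) = √82.
cos θ = (u·v)/(|u||v|) = -1/√82 ≈ -0.110432
θ = arccos(-0.110432) ≈ 96.34°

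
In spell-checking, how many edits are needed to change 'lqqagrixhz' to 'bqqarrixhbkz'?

Let D[i][j] be the edit distance between the first i characters of 'lqqagrixhz' and the first j characters of 'bqqarrixhbkz', with D[i][0] = i, D[0][j] = j, and D[i][j] = D[i-1][j-1] if the characters match, else 1 + min(D[i-1][j], D[i][j-1], D[i-1][j-1]). Filling the table (rows: prefixes of 'lqqagrixhz', columns: prefixes of 'bqqarrixhbkz'):
     ε  b  q  q  a  r  r  i  x  h  b  k  z
  ε  0  1  2  3  4  5  6  7  8  9 10 11 12
  l  1  1  2  3  4  5  6  7  8  9 10 11 12
  q  2  2  1  2  3  4  5  6  7  8  9 10 11
  q  3  3  2  1  2  3  4  5  6  7  8  9 10
  a  4  4  3  2  1  2  3  4  5  6  7  8  9
  g  5  5  4  3  2  2  3  4  5  6  7  8  9
  r  6  6  5  4  3  2  2  3  4  5  6  7  8
  i  7  7  6  5  4  3  3  2  3  4  5  6  7
  x  8  8  7  6  5  4  4  3  2  3  4  5  6
  h  9  9  8  7  6  5  5  4  3  2  3  4  5
  z 10 10  9  8  7  6  6  5  4  3  3  4  4
The bottom-right entry gives D[10][12] = 4, so no sequence of fewer than 4 edits works. Backtracking through the table gives one optimal edit sequence (4 edits):
  lqqagrixhz → bqqagrixhz (sub l→b @1)
  bqqagrixhz → bqqarrixhz (sub g→r @5)
  bqqarrixhz → bqqarrixhbz (ins b @10)
  bqqarrixhbz → bqqarrixhbkz (ins k @11)
Edit distance = 4.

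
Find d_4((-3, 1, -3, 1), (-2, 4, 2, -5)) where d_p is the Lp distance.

(Σ|x_i - y_i|^4)^(1/4) = (|-3 - (-2)|^4 + |1 - 4|^4 + |-3 - 2|^4 + |1 - (-5)|^4)^(1/4)
= (1^4 + 3^4 + 5^4 + 6^4)^(1/4) = (1 + 81 + 625 + 1296)^(1/4) = (2003)^(1/4) ≈ 6.6899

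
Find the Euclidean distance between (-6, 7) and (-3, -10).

√(Σ(x_i - y_i)²) = √((-6 - (-3))² + (7 - (-10))²)
= √((-3)² + 17²) = √(9 + 289) = √298 ≈ 17.2627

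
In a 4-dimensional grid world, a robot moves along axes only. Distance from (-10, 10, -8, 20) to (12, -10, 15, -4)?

Σ|x_i - y_i| = |-10 - 12| + |10 - (-10)| + |-8 - 15| + |20 - (-4)| = 22 + 20 + 23 + 24 = 89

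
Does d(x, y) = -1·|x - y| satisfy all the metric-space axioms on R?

No. With c = -1 < 0, d fails non-negativity: d(3, 6) = -1·|3 - 6| = -1·3 = -3 < 0.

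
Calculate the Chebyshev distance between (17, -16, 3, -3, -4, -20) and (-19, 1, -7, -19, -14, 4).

max(|x_i - y_i|) = max(|17 - (-19)|, |-16 - 1|, |3 - (-7)|, |-3 - (-19)|, |-4 - (-14)|, |-20 - 4|) = max(36, 17, 10, 16, 10, 24) = 36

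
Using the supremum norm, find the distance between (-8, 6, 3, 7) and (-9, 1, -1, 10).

max(|x_i - y_i|) = max(|-8 - (-9)|, |6 - 1|, |3 - (-1)|, |7 - 10|) = max(1, 5, 4, 3) = 5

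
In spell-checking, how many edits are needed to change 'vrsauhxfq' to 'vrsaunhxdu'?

Let D[i][j] be the edit distance between the first i characters of 'vrsauhxfq' and the first j characters of 'vrsaunhxdu', with D[i][0] = i, D[0][j] = j, and D[i][j] = D[i-1][j-1] if the characters match, else 1 + min(D[i-1][j], D[i][j-1], D[i-1][j-1]). Filling the table (rows: prefixes of 'vrsauhxfq', columns: prefixes of 'vrsaunhxdu'):
     ε  v  r  s  a  u  n  h  x  d  u
  ε  0  1  2  3  4  5  6  7  8  9 10
  v  1  0  1  2  3  4  5  6  7  8  9
  r  2  1  0  1  2  3  4  5  6  7  8
  s  3  2  1  0  1  2  3  4  5  6  7
  a  4  3  2  1  0  1  2  3  4  5  6
  u  5  4  3  2  1  0  1  2  3  4  5
  h  6  5  4  3  2  1  1  1  2  3  4
  x  7  6  5  4  3  2  2  2  1  2  3
  f  8  7  6  5  4  3  3  3  2  2  3
  q  9  8  7  6  5  4  4  4  3  3  3
The bottom-right entry gives D[9][10] = 3, so no sequence of fewer than 3 edits works. Backtracking through the table gives one optimal edit sequence (3 edits):
  vrsauhxfq → vrsaunhxfq (ins n @6)
  vrsaunhxfq → vrsaunhxdq (sub f→d @9)
  vrsaunhxdq → vrsaunhxdu (sub q→u @10)
Edit distance = 3.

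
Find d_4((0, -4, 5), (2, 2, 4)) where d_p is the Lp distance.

(Σ|x_i - y_i|^4)^(1/4) = (|0 - 2|^4 + |-4 - 2|^4 + |5 - 4|^4)^(1/4)
= (2^4 + 6^4 + 1^4)^(1/4) = (16 + 1296 + 1)^(1/4) = (1313)^(1/4) ≈ 6.0196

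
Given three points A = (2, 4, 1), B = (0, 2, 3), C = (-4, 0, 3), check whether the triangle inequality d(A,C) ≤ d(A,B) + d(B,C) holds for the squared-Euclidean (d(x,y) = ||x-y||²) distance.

d(A,B) = 2² + 2² + 2² = 12, d(B,C) = 4² + 2² + 0² = 20, d(A,C) = 6² + 4² + 2² = 56.
d(A,C) = 56 > 12 + 20 = 32. Triangle inequality is VIOLATED. (Squared-Euclidean is not a metric — this is a counterexample.)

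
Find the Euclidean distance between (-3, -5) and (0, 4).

√(Σ(x_i - y_i)²) = √((-3 - 0)² + (-5 - 4)²)
= √((-3)² + (-9)²) = √(9 + 81) = √90 ≈ 9.4868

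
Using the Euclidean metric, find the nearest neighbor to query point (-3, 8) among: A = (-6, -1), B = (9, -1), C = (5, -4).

Distances: d(A) ≈ 9.4868, d(B) = 15, d(C) ≈ 14.4222. Nearest: A = (-6, -1) with distance 9.4868.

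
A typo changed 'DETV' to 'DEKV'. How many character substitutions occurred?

Differing positions: 3. Hamming distance = 1.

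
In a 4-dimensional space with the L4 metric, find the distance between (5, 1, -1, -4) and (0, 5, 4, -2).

(Σ|x_i - y_i|^4)^(1/4) = (|5 - 0|^4 + |1 - 5|^4 + |-1 - 4|^4 + |-4 - (-2)|^4)^(1/4)
= (5^4 + 4^4 + 5^4 + 2^4)^(1/4) = (625 + 256 + 625 + 16)^(1/4) = (1522)^(1/4) ≈ 6.246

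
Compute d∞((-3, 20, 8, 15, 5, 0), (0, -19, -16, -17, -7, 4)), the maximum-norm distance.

max(|x_i - y_i|) = max(|-3 - 0|, |20 - (-19)|, |8 - (-16)|, |15 - (-17)|, |5 - (-7)|, |0 - 4|) = max(3, 39, 24, 32, 12, 4) = 39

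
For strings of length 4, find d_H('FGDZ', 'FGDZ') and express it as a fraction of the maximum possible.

Differing positions: none. Hamming distance = 0. The maximum possible Hamming distance for length-4 strings is 4, so d_H/4 = 0/4 = 0.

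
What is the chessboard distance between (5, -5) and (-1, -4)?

max(|x_i - y_i|) = max(|5 - (-1)|, |-5 - (-4)|) = max(6, 1) = 6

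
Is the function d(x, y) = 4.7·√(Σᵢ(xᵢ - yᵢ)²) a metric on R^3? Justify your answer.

Yes. The L2 (Euclidean) norm induces a metric on R^3, and multiplying a metric by a positive constant 4.7 > 0 preserves all four axioms: non-negativity (4.7·||x-y|| ≥ 0), identity (4.7·||x-y|| = 0 ⟺ ||x-y|| = 0 ⟺ x = y), symmetry (||x-y|| = ||y-x||), and the triangle inequality (4.7·||x-z|| ≤ 4.7·||x-y|| + 4.7·||y-z||). So d is a metric.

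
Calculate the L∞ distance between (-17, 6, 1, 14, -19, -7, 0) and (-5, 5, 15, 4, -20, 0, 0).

max(|x_i - y_i|) = max(|-17 - (-5)|, |6 - 5|, |1 - 15|, |14 - 4|, |-19 - (-20)|, |-7 - 0|, |0 - 0|) = max(12, 1, 14, 10, 1, 7, 0) = 14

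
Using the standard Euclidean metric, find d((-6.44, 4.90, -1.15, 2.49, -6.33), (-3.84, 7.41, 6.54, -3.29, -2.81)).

√(Σ(x_i - y_i)²) = √((-6.44 - (-3.84))² + (4.9 - 7.41)² + (-1.15 - 6.54)² + (2.49 - (-3.29))² + (-6.33 - (-2.81))²)
= √((-2.6)² + (-2.51)² + (-7.69)² + 5.78² + (-3.52)²) = √(6.76 + 6.3001 + 59.1361 + 33.4084 + 12.3904) = √117.995 ≈ 10.8626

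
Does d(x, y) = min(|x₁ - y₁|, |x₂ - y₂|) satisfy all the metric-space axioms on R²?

No. d fails identity of indiscernibles: take x = (0, 0) and y = (0, 7). Then d(x,y) = min(|0 - 0|, |0 - 7|) = min(0, 7) = 0, yet x ≠ y.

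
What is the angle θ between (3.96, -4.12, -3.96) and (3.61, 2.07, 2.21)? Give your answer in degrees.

With u = (3.96, -4.12, -3.96), v = (3.61, 2.07, 2.21):
u·v = 3.96·3.61 + (-4.12)·2.07 + (-3.96)·2.21 = 14.2956 + (-8.5284) + (-8.7516) = -2.9844.
|u| = √(3.96² + (-4.12)² + (-3.96)²) = √(15.6816 + 16.9744 + 15.6816) = √48.3376, |v| = √(3.61² + 2.07² + 2.21²) = √(13.0321 + 4.2849 + 4.8841) = √22.2011.
cos θ = (u·v)/(|u||v|) = -2.9844/(√48.3376·√22.2011) ≈ -0.091102
θ = arccos(-0.091102) ≈ 95.23°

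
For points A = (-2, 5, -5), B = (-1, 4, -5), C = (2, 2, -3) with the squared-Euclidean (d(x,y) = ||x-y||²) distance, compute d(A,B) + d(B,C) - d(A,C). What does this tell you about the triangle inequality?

d(A,B) = 1² + 1² + 0² = 2, d(B,C) = 3² + 2² + 2² = 17, d(A,C) = 4² + 3² + 2² = 29.
d(A,B) + d(B,C) - d(A,C) = 2 + 17 - 29 = 19 - 29 = -10. This is < 0, so the triangle inequality FAILS for these points (squared-Euclidean is not a metric).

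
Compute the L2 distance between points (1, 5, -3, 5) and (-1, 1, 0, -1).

(Σ|x_i - y_i|^2)^(1/2) = (|1 - (-1)|^2 + |5 - 1|^2 + |-3 - 0|^2 + |5 - (-1)|^2)^(1/2)
= (2^2 + 4^2 + 3^2 + 6^2)^(1/2) = (4 + 16 + 9 + 36)^(1/2) = (65)^(1/2) ≈ 8.0623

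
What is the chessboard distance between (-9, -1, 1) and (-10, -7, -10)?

max(|x_i - y_i|) = max(|-9 - (-10)|, |-1 - (-7)|, |1 - (-10)|) = max(1, 6, 11) = 11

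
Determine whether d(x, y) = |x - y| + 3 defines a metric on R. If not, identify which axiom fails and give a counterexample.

No. d fails identity of indiscernibles (specifically d(x,x) = 0): d(-4, -4) = |-4 - (-4)| + 3 = 0 + 3 = 3 ≠ 0.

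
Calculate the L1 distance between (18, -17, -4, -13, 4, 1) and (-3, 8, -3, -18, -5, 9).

Σ|x_i - y_i| = |18 - (-3)| + |-17 - 8| + |-4 - (-3)| + |-13 - (-18)| + |4 - (-5)| + |1 - 9| = 21 + 25 + 1 + 5 + 9 + 8 = 69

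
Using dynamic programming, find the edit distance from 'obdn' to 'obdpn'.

Let D[i][j] be the edit distance between the first i characters of 'obdn' and the first j characters of 'obdpn', with D[i][0] = i, D[0][j] = j, and D[i][j] = D[i-1][j-1] if the characters match, else 1 + min(D[i-1][j], D[i][j-1], D[i-1][j-1]). Filling the table (rows: prefixes of 'obdn', columns: prefixes of 'obdpn'):
     ε  o  b  d  p  n
  ε  0  1  2  3  4  5
  o  1  0  1  2  3  4
  b  2  1  0  1  2  3
  d  3  2  1  0  1  2
  n  4  3  2  1  1  1
The bottom-right entry gives D[4][5] = 1, so no sequence of fewer than 1 edit works. Backtracking through the table gives one optimal edit sequence (1 edit):
  obdn → obdpn (ins p @4)
Edit distance = 1.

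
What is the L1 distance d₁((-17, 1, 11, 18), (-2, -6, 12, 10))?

Σ|x_i - y_i| = |-17 - (-2)| + |1 - (-6)| + |11 - 12| + |18 - 10| = 15 + 7 + 1 + 8 = 31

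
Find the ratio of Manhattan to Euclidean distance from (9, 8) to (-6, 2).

L1 = |9 - (-6)| + |8 - 2| = 15 + 6 = 21
L2 = √(15² + 6²) = √261 ≈ 16.1555
L1 ≥ L2 always (equality iff movement is along one axis); L1 > L2 here.
Ratio L1/L2 = 21/√261 ≈ 1.2999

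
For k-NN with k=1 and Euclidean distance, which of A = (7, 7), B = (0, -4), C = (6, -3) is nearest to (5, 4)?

Distances: d(A) ≈ 3.6056, d(B) ≈ 9.434, d(C) ≈ 7.0711. Nearest: A = (7, 7) with distance 3.6056.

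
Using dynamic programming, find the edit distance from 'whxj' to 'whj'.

Let D[i][j] be the edit distance between the first i characters of 'whxj' and the first j characters of 'whj', with D[i][0] = i, D[0][j] = j, and D[i][j] = D[i-1][j-1] if the characters match, else 1 + min(D[i-1][j], D[i][j-1], D[i-1][j-1]). Filling the table (rows: prefixes of 'whxj', columns: prefixes of 'whj'):
     ε  w  h  j
  ε  0  1  2  3
  w  1  0  1  2
  h  2  1  0  1
  x  3  2  1  1
  j  4  3  2  1
The bottom-right entry gives D[4][3] = 1, so no sequence of fewer than 1 edit works. Backtracking through the table gives one optimal edit sequence (1 edit):
  whxj → whj (del x @3)
Edit distance = 1.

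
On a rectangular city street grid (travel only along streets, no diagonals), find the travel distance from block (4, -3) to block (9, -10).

Σ|x_i - y_i| = |4 - 9| + |-3 - (-10)| = 5 + 7 = 12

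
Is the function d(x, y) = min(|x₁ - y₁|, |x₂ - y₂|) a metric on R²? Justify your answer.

No. d fails identity of indiscernibles: take x = (-4, 0) and y = (-4, 7). Then d(x,y) = min(|-4 - (-4)|, |0 - 7|) = min(0, 7) = 0, yet x ≠ y.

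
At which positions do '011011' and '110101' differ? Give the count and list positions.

Differing positions: 1, 3, 4, 5. Hamming distance = 4.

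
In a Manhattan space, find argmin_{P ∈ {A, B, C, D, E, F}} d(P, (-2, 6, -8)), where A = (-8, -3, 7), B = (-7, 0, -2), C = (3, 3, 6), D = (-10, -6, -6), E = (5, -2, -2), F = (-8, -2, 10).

Distances: d(A) = 30, d(B) = 17, d(C) = 22, d(D) = 22, d(E) = 21, d(F) = 32. Nearest: B = (-7, 0, -2) with distance 17.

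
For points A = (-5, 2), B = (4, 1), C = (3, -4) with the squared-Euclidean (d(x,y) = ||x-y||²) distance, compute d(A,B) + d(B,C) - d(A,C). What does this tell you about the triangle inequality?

d(A,B) = 9² + 1² = 82, d(B,C) = 1² + 5² = 26, d(A,C) = 8² + 6² = 100.
d(A,B) + d(B,C) - d(A,C) = 82 + 26 - 100 = 108 - 100 = 8. This is ≥ 0, so the triangle inequality holds for these points.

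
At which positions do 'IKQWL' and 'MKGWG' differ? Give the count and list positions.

Differing positions: 1, 3, 5. Hamming distance = 3.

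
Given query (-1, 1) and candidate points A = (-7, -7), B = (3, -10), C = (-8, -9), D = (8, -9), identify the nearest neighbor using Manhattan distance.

Distances: d(A) = 14, d(B) = 15, d(C) = 17, d(D) = 19. Nearest: A = (-7, -7) with distance 14.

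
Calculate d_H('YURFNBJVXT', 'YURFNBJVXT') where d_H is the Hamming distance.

Differing positions: none. Hamming distance = 0.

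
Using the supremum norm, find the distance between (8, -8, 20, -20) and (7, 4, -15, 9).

max(|x_i - y_i|) = max(|8 - 7|, |-8 - 4|, |20 - (-15)|, |-20 - 9|) = max(1, 12, 35, 29) = 35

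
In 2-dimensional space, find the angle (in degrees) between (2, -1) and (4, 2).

With u = (2, -1), v = (4, 2):
u·v = 2·4 + (-1)·2 = 8 + (-2) = 6.
|u| = √(2² + (-1)²) = √5, |v| = √(4² + 2²) = √20, so |u||v| = √(5·20) = √100 = 10.
cos θ = (u·v)/(|u||v|) = 6/10 = 0.6
θ = arccos(0.6) ≈ 53.13°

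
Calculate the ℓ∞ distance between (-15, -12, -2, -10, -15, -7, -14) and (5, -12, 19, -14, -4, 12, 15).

max(|x_i - y_i|) = max(|-15 - 5|, |-12 - (-12)|, |-2 - 19|, |-10 - (-14)|, |-15 - (-4)|, |-7 - 12|, |-14 - 15|) = max(20, 0, 21, 4, 11, 19, 29) = 29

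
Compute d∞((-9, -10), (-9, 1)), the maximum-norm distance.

max(|x_i - y_i|) = max(|-9 - (-9)|, |-10 - 1|) = max(0, 11) = 11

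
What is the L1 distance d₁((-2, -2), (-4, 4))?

Σ|x_i - y_i| = |-2 - (-4)| + |-2 - 4| = 2 + 6 = 8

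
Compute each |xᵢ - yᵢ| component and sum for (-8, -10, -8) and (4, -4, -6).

Σ|x_i - y_i| = |-8 - 4| + |-10 - (-4)| + |-8 - (-6)| = 12 + 6 + 2 = 20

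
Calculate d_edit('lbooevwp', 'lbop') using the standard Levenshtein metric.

Let D[i][j] be the edit distance between the first i characters of 'lbooevwp' and the first j characters of 'lbop', with D[i][0] = i, D[0][j] = j, and D[i][j] = D[i-1][j-1] if the characters match, else 1 + min(D[i-1][j], D[i][j-1], D[i-1][j-1]). Filling the table (rows: prefixes of 'lbooevwp', columns: prefixes of 'lbop'):
     ε  l  b  o  p
  ε  0  1  2  3  4
  l  1  0  1  2  3
  b  2  1  0  1  2
  o  3  2  1  0  1
  o  4  3  2  1  1
  e  5  4  3  2  2
  v  6  5  4  3  3
  w  7  6  5  4  4
  p  8  7  6  5  4
The bottom-right entry gives D[8][4] = 4, so no sequence of fewer than 4 edits works. Backtracking through the table gives one optimal edit sequence (4 edits):
  lbooevwp → lboevwp (del o @3)
  lboevwp → lbovwp (del e @4)
  lbovwp → lbowp (del v @4)
  lbowp → lbop (del w @4)
Edit distance = 4.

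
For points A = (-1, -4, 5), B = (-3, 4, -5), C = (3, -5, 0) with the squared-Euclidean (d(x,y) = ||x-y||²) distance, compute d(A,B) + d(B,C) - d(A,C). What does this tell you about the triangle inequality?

d(A,B) = 2² + 8² + 10² = 168, d(B,C) = 6² + 9² + 5² = 142, d(A,C) = 4² + 1² + 5² = 42.
d(A,B) + d(B,C) - d(A,C) = 168 + 142 - 42 = 310 - 42 = 268. This is ≥ 0, so the triangle inequality holds for these points.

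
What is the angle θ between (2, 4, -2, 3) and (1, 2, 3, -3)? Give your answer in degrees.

With u = (2, 4, -2, 3), v = (1, 2, 3, -3):
u·v = 2·1 + 4·2 + (-2)·3 + 3·(-3) = 2 + 8 + (-6) + (-9) = -5.
|u| = √(2² + 4² + (-2)² + 3²) = √33, |v| = √(1² + 2² + 3² + (-3)²) = √23, so |u||v| = √(33·23) = √759.
cos θ = (u·v)/(|u||v|) = -5/√759 ≈ -0.181489
θ = arccos(-0.181489) ≈ 100.46°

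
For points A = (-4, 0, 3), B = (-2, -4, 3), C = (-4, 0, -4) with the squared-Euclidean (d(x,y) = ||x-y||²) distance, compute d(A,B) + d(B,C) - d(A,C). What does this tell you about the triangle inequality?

d(A,B) = 2² + 4² + 0² = 20, d(B,C) = 2² + 4² + 7² = 69, d(A,C) = 0² + 0² + 7² = 49.
d(A,B) + d(B,C) - d(A,C) = 20 + 69 - 49 = 89 - 49 = 40. This is ≥ 0, so the triangle inequality holds for these points.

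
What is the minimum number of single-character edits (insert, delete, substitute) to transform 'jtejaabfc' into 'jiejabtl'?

Let D[i][j] be the edit distance between the first i characters of 'jtejaabfc' and the first j characters of 'jiejabtl', with D[i][0] = i, D[0][j] = j, and D[i][j] = D[i-1][j-1] if the characters match, else 1 + min(D[i-1][j], D[i][j-1], D[i-1][j-1]). Filling the table (rows: prefixes of 'jtejaabfc', columns: prefixes of 'jiejabtl'):
     ε  j  i  e  j  a  b  t  l
  ε  0  1  2  3  4  5  6  7  8
  j  1  0  1  2  3  4  5  6  7
  t  2  1  1  2  3  4  5  5  6
  e  3  2  2  1  2  3  4  5  6
  j  4  3  3  2  1  2  3  4  5
  a  5  4  4  3  2  1  2  3  4
  a  6  5  5  4  3  2  2  3  4
  b  7  6  6  5  4  3  2  3  4
  f  8  7  7  6  5  4  3  3  4
  c  9  8  8  7  6  5  4  4  4
The bottom-right entry gives D[9][8] = 4, so no sequence of fewer than 4 edits works. Backtracking through the table gives one optimal edit sequence (4 edits):
  jtejaabfc → jiejaabfc (sub t→i @2)
  jiejaabfc → jiejabfc (del a @5)
  jiejabfc → jiejabtc (sub f→t @7)
  jiejabtc → jiejabtl (sub c→l @8)
Edit distance = 4.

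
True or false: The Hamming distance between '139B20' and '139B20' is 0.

Differing positions: none. Hamming distance = 0, so the claim is true.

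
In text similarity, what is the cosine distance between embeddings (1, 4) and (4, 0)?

With u = (1, 4), v = (4, 0):
u·v = 1·4 + 4·0 = 4 + 0 = 4.
|u| = √(1² + 4²) = √17, |v| = √(4² + 0²) = √16, so |u||v| = √(17·16) = √272.
cos θ = (u·v)/(|u||v|) = 4/√272 ≈ 0.2425
Cosine distance = 1 - cos θ ≈ 1 - 0.2425 = 0.7575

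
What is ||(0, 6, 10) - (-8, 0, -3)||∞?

max(|x_i - y_i|) = max(|0 - (-8)|, |6 - 0|, |10 - (-3)|) = max(8, 6, 13) = 13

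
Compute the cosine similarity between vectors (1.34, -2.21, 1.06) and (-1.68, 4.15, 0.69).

With u = (1.34, -2.21, 1.06), v = (-1.68, 4.15, 0.69):
u·v = 1.34·(-1.68) + (-2.21)·4.15 + 1.06·0.69 = (-2.2512) + (-9.1715) + 0.7314 = -10.6913.
|u| = √(1.34² + (-2.21)² + 1.06²) = √(1.7956 + 4.8841 + 1.1236) = √7.8033, |v| = √((-1.68)² + 4.15² + 0.69²) = √(2.8224 + 17.2225 + 0.4761) = √20.521.
cos θ = (u·v)/(|u||v|) = -10.6913/(√7.8033·√20.521) ≈ -0.8449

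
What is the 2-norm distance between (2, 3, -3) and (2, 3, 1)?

(Σ|x_i - y_i|^2)^(1/2) = (|2 - 2|^2 + |3 - 3|^2 + |-3 - 1|^2)^(1/2)
= (0^2 + 0^2 + 4^2)^(1/2) = (0 + 0 + 16)^(1/2) = (16)^(1/2) = 4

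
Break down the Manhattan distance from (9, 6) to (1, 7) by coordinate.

Σ|x_i - y_i| = |9 - 1| + |6 - 7| = 8 + 1 = 9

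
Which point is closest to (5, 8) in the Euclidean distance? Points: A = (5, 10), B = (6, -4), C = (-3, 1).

Distances: d(A) = 2, d(B) ≈ 12.0416, d(C) ≈ 10.6301. Nearest: A = (5, 10) with distance 2.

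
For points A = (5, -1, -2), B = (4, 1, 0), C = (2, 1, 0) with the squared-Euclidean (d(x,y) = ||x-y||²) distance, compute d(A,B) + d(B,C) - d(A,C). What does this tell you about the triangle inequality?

d(A,B) = 1² + 2² + 2² = 9, d(B,C) = 2² + 0² + 0² = 4, d(A,C) = 3² + 2² + 2² = 17.
d(A,B) + d(B,C) - d(A,C) = 9 + 4 - 17 = 13 - 17 = -4. This is < 0, so the triangle inequality FAILS for these points (squared-Euclidean is not a metric).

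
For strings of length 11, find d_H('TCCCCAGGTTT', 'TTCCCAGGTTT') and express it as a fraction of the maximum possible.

Differing positions: 2. Hamming distance = 1. The maximum possible Hamming distance for length-11 strings is 11, so d_H/11 = 1/11 ≈ 0.0909.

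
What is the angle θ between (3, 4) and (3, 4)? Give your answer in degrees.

With u = (3, 4), v = (3, 4):
u·v = 3·3 + 4·4 = 9 + 16 = 25.
|u| = √(3² + 4²) = √25, |v| = √(3² + 4²) = √25, so |u||v| = √(25·25) = √625 = 25.
cos θ = (u·v)/(|u||v|) = 25/25 = 1 (the vectors are parallel, pointing the same way)
θ = arccos(1) = 0°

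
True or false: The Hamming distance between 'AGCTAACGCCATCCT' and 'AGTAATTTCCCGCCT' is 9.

Differing positions: 3, 4, 6, 7, 8, 11, 12. Hamming distance = 7, so the claim that d_H = 9 is false.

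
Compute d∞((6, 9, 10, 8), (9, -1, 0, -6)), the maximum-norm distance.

max(|x_i - y_i|) = max(|6 - 9|, |9 - (-1)|, |10 - 0|, |8 - (-6)|) = max(3, 10, 10, 14) = 14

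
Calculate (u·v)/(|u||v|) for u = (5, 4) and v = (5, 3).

With u = (5, 4), v = (5, 3):
u·v = 5·5 + 4·3 = 25 + 12 = 37.
|u| = √(5² + 4²) = √41, |v| = √(5² + 3²) = √34, so |u||v| = √(41·34) = √1394.
cos θ = (u·v)/(|u||v|) = 37/√1394 ≈ 0.991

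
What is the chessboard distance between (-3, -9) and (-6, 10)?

max(|x_i - y_i|) = max(|-3 - (-6)|, |-9 - 10|) = max(3, 19) = 19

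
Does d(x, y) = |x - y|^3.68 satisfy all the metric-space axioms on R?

No. d(x,y) = |x-y|^3.68 fails the triangle inequality since p = 3.68 > 1. Counterexample: x = -4, y = 2, z = 8. d(x,z) = |-4 - 8|^3.68 = 12^3.68 ≈ 9362.3955, but d(x,y) + d(y,z) = 6^3.68 + 6^3.68 ≈ 730.4603 + 730.4603 = 1460.9206. Since 9362.3955 > 1460.9206, the triangle inequality is violated.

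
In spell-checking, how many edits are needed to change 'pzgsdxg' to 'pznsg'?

Let D[i][j] be the edit distance between the first i characters of 'pzgsdxg' and the first j characters of 'pznsg', with D[i][0] = i, D[0][j] = j, and D[i][j] = D[i-1][j-1] if the characters match, else 1 + min(D[i-1][j], D[i][j-1], D[i-1][j-1]). Filling the table (rows: prefixes of 'pzgsdxg', columns: prefixes of 'pznsg'):
     ε  p  z  n  s  g
  ε  0  1  2  3  4  5
  p  1  0  1  2  3  4
  z  2  1  0  1  2  3
  g  3  2  1  1  2  2
  s  4  3  2  2  1  2
  d  5  4  3  3  2  2
  x  6  5  4  4  3  3
  g  7  6  5  5  4  3
The bottom-right entry gives D[7][5] = 3, so no sequence of fewer than 3 edits works. Backtracking through the table gives one optimal edit sequence (3 edits):
  pzgsdxg → pznsdxg (sub g→n @3)
  pznsdxg → pznsxg (del d @5)
  pznsxg → pznsg (del x @5)
Edit distance = 3.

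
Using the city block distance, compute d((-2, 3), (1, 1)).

Σ|x_i - y_i| = |-2 - 1| + |3 - 1| = 3 + 2 = 5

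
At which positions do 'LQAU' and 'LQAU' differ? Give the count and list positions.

Differing positions: none. Hamming distance = 0.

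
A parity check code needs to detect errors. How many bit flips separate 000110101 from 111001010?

Differing positions: 1, 2, 3, 4, 5, 6, 7, 8, 9. Hamming distance = 9.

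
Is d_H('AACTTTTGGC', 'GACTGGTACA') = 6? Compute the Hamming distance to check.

Differing positions: 1, 5, 6, 8, 9, 10. Hamming distance = 6, so the claim is true.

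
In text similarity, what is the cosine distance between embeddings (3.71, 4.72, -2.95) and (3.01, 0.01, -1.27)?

With u = (3.71, 4.72, -2.95), v = (3.01, 0.01, -1.27):
u·v = 3.71·3.01 + 4.72·0.01 + (-2.95)·(-1.27) = 11.1671 + 0.0472 + 3.7465 = 14.9608.
|u| = √(3.71² + 4.72² + (-2.95)²) = √(13.7641 + 22.2784 + 8.7025) = √44.745, |v| = √(3.01² + 0.01² + (-1.27)²) = √(9.0601 + 0.0001 + 1.6129) = √10.6731.
cos θ = (u·v)/(|u||v|) = 14.9608/(√44.745·√10.6731) ≈ 0.6846
Cosine distance = 1 - cos θ ≈ 1 - 0.6846 = 0.3154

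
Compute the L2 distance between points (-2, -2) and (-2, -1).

(Σ|x_i - y_i|^2)^(1/2) = (|-2 - (-2)|^2 + |-2 - (-1)|^2)^(1/2)
= (0^2 + 1^2)^(1/2) = (0 + 1)^(1/2) = (1)^(1/2) = 1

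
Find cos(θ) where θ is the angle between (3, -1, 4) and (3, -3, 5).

With u = (3, -1, 4), v = (3, -3, 5):
u·v = 3·3 + (-1)·(-3) + 4·5 = 9 + 3 + 20 = 32.
|u| = √(3² + (-1)² + 4²) = √26, |v| = √(3² + (-3)² + 5²) = √43, so |u||v| = √(26·43) = √1118.
cos θ = (u·v)/(|u||v|) = 32/√1118 ≈ 0.957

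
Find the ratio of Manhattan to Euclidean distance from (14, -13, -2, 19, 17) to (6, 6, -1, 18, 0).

L1 = |14 - 6| + |-13 - 6| + |-2 - (-1)| + |19 - 18| + |17 - 0| = 8 + 19 + 1 + 1 + 17 = 46
L2 = √(8² + 19² + 1² + 1² + 17²) = √716 ≈ 26.7582
L1 ≥ L2 always (equality iff movement is along one axis); L1 > L2 here.
Ratio L1/L2 = 46/√716 ≈ 1.7191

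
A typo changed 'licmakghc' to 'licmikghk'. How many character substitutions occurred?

Differing positions: 5, 9. Hamming distance = 2.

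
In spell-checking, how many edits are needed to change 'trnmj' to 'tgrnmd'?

Let D[i][j] be the edit distance between the first i characters of 'trnmj' and the first j characters of 'tgrnmd', with D[i][0] = i, D[0][j] = j, and D[i][j] = D[i-1][j-1] if the characters match, else 1 + min(D[i-1][j], D[i][j-1], D[i-1][j-1]). Filling the table (rows: prefixes of 'trnmj', columns: prefixes of 'tgrnmd'):
     ε  t  g  r  n  m  d
  ε  0  1  2  3  4  5  6
  t  1  0  1  2  3  4  5
  r  2  1  1  1  2  3  4
  n  3  2  2  2  1  2  3
  m  4  3  3  3  2  1  2
  j  5  4  4  4  3  2  2
The bottom-right entry gives D[5][6] = 2, so no sequence of fewer than 2 edits works. Backtracking through the table gives one optimal edit sequence (2 edits):
  trnmj → tgrnmj (ins g @2)
  tgrnmj → tgrnmd (sub j→d @6)
Edit distance = 2.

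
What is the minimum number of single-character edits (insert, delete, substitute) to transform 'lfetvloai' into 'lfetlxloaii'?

Let D[i][j] be the edit distance between the first i characters of 'lfetvloai' and the first j characters of 'lfetlxloaii', with D[i][0] = i, D[0][j] = j, and D[i][j] = D[i-1][j-1] if the characters match, else 1 + min(D[i-1][j], D[i][j-1], D[i-1][j-1]). Filling the table (rows: prefixes of 'lfetvloai', columns: prefixes of 'lfetlxloaii'):
     ε  l  f  e  t  l  x  l  o  a  i  i
  ε  0  1  2  3  4  5  6  7  8  9 10 11
  l  1  0  1  2  3  4  5  6  7  8  9 10
  f  2  1  0  1  2  3  4  5  6  7  8  9
  e  3  2  1  0  1  2  3  4  5  6  7  8
  t  4  3  2  1  0  1  2  3  4  5  6  7
  v  5  4  3  2  1  1  2  3  4  5  6  7
  l  6  5  4  3  2  1  2  2  3  4  5  6
  o  7  6  5  4  3  2  2  3  2  3  4  5
  a  8  7  6  5  4  3  3  3  3  2  3  4
  i  9  8  7  6  5  4  4  4  4  3  2  3
The bottom-right entry gives D[9][11] = 3, so no sequence of fewer than 3 edits works. Backtracking through the table gives one optimal edit sequence (3 edits):
  lfetvloai → lfetlvloai (ins l @5)
  lfetlvloai → lfetlxloai (sub v→x @6)
  lfetlxloai → lfetlxloaii (ins i @10)
Edit distance = 3.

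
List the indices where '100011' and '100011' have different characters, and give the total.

Differing positions: none. Hamming distance = 0.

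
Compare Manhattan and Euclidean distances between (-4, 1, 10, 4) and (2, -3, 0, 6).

L1 = |-4 - 2| + |1 - (-3)| + |10 - 0| + |4 - 6| = 6 + 4 + 10 + 2 = 22
L2 = √(6² + 4² + 10² + 2²) = √156 ≈ 12.49
L1 ≥ L2 always (equality iff movement is along one axis); L1 > L2 here.
Ratio L1/L2 = 22/√156 ≈ 1.7614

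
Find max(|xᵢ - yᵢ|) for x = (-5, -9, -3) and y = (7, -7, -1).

max(|x_i - y_i|) = max(|-5 - 7|, |-9 - (-7)|, |-3 - (-1)|) = max(12, 2, 2) = 12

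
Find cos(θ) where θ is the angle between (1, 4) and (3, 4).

With u = (1, 4), v = (3, 4):
u·v = 1·3 + 4·4 = 3 + 16 = 19.
|u| = √(1² + 4²) = √17, |v| = √(3² + 4²) = √25, so |u||v| = √(17·25) = √425.
cos θ = (u·v)/(|u||v|) = 19/√425 ≈ 0.9216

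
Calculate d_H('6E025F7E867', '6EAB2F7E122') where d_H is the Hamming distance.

Differing positions: 3, 4, 5, 9, 10, 11. Hamming distance = 6.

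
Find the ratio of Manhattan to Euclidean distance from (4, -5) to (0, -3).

L1 = |4 - 0| + |-5 - (-3)| = 4 + 2 = 6
L2 = √(4² + 2²) = √20 ≈ 4.4721
L1 ≥ L2 always (equality iff movement is along one axis); L1 > L2 here.
Ratio L1/L2 = 6/√20 ≈ 1.3416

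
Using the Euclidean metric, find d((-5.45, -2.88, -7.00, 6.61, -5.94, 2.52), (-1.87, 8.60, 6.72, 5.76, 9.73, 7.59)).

√(Σ(x_i - y_i)²) = √((-5.45 - (-1.87))² + (-2.88 - 8.6)² + (-7 - 6.72)² + (6.61 - 5.76)² + (-5.94 - 9.73)² + (2.52 - 7.59)²)
= √((-3.58)² + (-11.48)² + (-13.72)² + 0.85² + (-15.67)² + (-5.07)²) = √(12.8164 + 131.7904 + 188.2384 + 0.7225 + 245.5489 + 25.7049) = √604.8215 ≈ 24.5931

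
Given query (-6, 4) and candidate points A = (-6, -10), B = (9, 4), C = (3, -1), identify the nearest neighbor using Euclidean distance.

Distances: d(A) = 14, d(B) = 15, d(C) ≈ 10.2956. Nearest: C = (3, -1) with distance 10.2956.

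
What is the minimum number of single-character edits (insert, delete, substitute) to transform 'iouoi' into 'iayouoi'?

Let D[i][j] be the edit distance between the first i characters of 'iouoi' and the first j characters of 'iayouoi', with D[i][0] = i, D[0][j] = j, and D[i][j] = D[i-1][j-1] if the characters match, else 1 + min(D[i-1][j], D[i][j-1], D[i-1][j-1]). Filling the table (rows: prefixes of 'iouoi', columns: prefixes of 'iayouoi'):
     ε  i  a  y  o  u  o  i
  ε  0  1  2  3  4  5  6  7
  i  1  0  1  2  3  4  5  6
  o  2  1  1  2  2  3  4  5
  u  3  2  2  2  3  2  3  4
  o  4  3  3  3  2  3  2  3
  i  5  4  4  4  3  3  3  2
The bottom-right entry gives D[5][7] = 2, so no sequence of fewer than 2 edits works. Backtracking through the table gives one optimal edit sequence (2 edits):
  iouoi → iaouoi (ins a @2)
  iaouoi → iayouoi (ins y @3)
Edit distance = 2.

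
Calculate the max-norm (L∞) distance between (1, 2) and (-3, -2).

max(|x_i - y_i|) = max(|1 - (-3)|, |2 - (-2)|) = max(4, 4) = 4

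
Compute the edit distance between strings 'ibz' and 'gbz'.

Let D[i][j] be the edit distance between the first i characters of 'ibz' and the first j characters of 'gbz', with D[i][0] = i, D[0][j] = j, and D[i][j] = D[i-1][j-1] if the characters match, else 1 + min(D[i-1][j], D[i][j-1], D[i-1][j-1]). Filling the table (rows: prefixes of 'ibz', columns: prefixes of 'gbz'):
     ε  g  b  z
  ε  0  1  2  3
  i  1  1  2  3
  b  2  2  1  2
  z  3  3  2  1
The bottom-right entry gives D[3][3] = 1, so no sequence of fewer than 1 edit works. Backtracking through the table gives one optimal edit sequence (1 edit):
  ibz → gbz (sub i→g @1)
Edit distance = 1.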